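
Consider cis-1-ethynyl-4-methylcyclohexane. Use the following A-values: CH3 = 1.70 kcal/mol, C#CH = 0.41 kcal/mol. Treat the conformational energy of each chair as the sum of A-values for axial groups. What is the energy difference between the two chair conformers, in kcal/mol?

1.29 kcal/mol

C1 and C4 have opposite parity, so for the cis isomer the two substituents are one axial and one equatorial in each chair.
Chair I (methyl axial, ethynyl equatorial): E = 1.70 kcal/mol.
Chair II (methyl equatorial, ethynyl axial): E = 0.41 kcal/mol.
ΔE = 1.70 − 0.41 = 1.29 kcal/mol; chair II is more stable.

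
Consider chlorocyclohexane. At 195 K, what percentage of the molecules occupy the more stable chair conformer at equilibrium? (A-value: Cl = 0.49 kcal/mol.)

One chair has the chloro group axial (E = 0.49 kcal/mol) and the other has it equatorial (E = 0).
ΔG = 0.49 kcal/mol between the two chairs.
K = exp(ΔG/RT) with R = 1.987×10⁻³ kcal mol⁻¹ K⁻¹ and T = 195 K gives K ≈ 3.54.
Fraction in the lower-energy chair = K/(K+1) = 78.0%.

78.0%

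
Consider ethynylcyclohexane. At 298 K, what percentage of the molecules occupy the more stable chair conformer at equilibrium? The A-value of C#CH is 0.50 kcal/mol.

One chair has the ethynyl group axial (E = 0.50 kcal/mol) and the other has it equatorial (E = 0).
ΔG = 0.50 kcal/mol between the two chairs.
K = exp(ΔG/RT) with R = 1.987×10⁻³ kcal mol⁻¹ K⁻¹ and T = 298 K gives K ≈ 2.33.
Fraction in the lower-energy chair = K/(K+1) = 69.9%.

69.9%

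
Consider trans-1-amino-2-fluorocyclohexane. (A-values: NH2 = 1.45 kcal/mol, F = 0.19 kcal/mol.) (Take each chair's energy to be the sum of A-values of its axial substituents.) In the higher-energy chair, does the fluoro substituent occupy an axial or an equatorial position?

C1 and C2 have opposite parity, so for the trans isomer the two substituents are e,e in one chair and a,a in the other.
Chair I (amino axial, fluoro axial): E = 1.64 kcal/mol.
Chair II (amino equatorial, fluoro equatorial): E = 0.00 kcal/mol.
Chair I is the less stable (higher-energy) conformer, and in that chair the fluoro group is axial.

axial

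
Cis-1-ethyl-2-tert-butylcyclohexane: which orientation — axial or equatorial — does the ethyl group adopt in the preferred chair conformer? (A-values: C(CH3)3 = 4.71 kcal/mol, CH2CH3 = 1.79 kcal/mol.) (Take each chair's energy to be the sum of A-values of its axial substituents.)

axial

C1 and C2 have opposite parity, so for the cis isomer the two substituents are one axial and one equatorial in each chair.
Chair I (tert-butyl axial, ethyl equatorial): E = 4.71 kcal/mol.
Chair II (tert-butyl equatorial, ethyl axial): E = 1.79 kcal/mol.
Chair II is the more stable (lower-energy) conformer, and in that chair the ethyl group is axial.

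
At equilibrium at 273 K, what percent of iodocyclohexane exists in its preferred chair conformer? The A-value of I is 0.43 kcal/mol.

One chair has the iodo group axial (E = 0.43 kcal/mol) and the other has it equatorial (E = 0).
ΔG = 0.43 kcal/mol between the two chairs.
K = exp(ΔG/RT) with R = 1.987×10⁻³ kcal mol⁻¹ K⁻¹ and T = 273 K gives K ≈ 2.21.
Fraction in the lower-energy chair = K/(K+1) = 68.8%.

68.8%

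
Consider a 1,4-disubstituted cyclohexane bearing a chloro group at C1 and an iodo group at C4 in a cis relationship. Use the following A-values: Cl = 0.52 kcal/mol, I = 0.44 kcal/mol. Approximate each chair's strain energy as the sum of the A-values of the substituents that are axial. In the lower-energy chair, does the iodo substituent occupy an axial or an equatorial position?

axial

C1 and C4 have opposite parity, so for the cis isomer the two substituents are one axial and one equatorial in each chair.
Chair I (chloro axial, iodo equatorial): E = 0.52 kcal/mol.
Chair II (chloro equatorial, iodo axial): E = 0.44 kcal/mol.
Chair II is the more stable (lower-energy) conformer, and in that chair the iodo group is axial.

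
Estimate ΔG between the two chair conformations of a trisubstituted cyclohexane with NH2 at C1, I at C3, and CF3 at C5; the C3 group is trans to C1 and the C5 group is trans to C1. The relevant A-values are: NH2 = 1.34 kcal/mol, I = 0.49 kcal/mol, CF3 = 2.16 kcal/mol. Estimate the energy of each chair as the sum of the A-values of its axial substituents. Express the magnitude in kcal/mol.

1.31 kcal/mol

Chair I (amino axial, iodo equatorial, trifluoromethyl equatorial): E = 1.34 kcal/mol.
Chair II (amino equatorial, iodo axial, trifluoromethyl axial): E = 2.65 kcal/mol.
ΔE = 2.65 − 1.34 = 1.31 kcal/mol; chair I is more stable.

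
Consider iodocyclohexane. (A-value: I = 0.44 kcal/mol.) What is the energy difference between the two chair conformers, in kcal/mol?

0.44 kcal/mol

A monosubstituted cyclohexane has one chair with the iodo group axial (E = A = 0.44 kcal/mol) and one with it equatorial (E = 0).
ΔE = 0.44 − 0 = 0.44 kcal/mol.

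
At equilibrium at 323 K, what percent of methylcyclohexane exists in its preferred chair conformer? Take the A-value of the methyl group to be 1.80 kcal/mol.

One chair has the methyl group axial (E = 1.80 kcal/mol) and the other has it equatorial (E = 0).
ΔG = 1.80 kcal/mol between the two chairs.
K = exp(ΔG/RT) with R = 1.987×10⁻³ kcal mol⁻¹ K⁻¹ and T = 323 K gives K ≈ 16.5.
Fraction in the lower-energy chair = K/(K+1) = 94.3%.

94.3%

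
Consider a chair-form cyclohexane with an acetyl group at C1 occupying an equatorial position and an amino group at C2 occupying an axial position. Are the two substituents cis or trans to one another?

cis

C1 and C2 have opposite parity, so their axial bonds point in opposite directions.
With opposite-parity carbons, two substituents on the same face are one axial and one equatorial; opposite faces give both axial or both equatorial.
Here the groups are equatorial/axial → same face → cis.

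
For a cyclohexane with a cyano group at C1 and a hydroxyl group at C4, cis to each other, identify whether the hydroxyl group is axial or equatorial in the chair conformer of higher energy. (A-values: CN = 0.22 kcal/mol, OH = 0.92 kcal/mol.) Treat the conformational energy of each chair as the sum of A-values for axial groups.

axial

C1 and C4 have opposite parity, so for the cis isomer the two substituents are one axial and one equatorial in each chair.
Chair I (cyano axial, hydroxyl equatorial): E = 0.22 kcal/mol.
Chair II (cyano equatorial, hydroxyl axial): E = 0.92 kcal/mol.
Chair II is the less stable (higher-energy) conformer, and in that chair the hydroxyl group is axial.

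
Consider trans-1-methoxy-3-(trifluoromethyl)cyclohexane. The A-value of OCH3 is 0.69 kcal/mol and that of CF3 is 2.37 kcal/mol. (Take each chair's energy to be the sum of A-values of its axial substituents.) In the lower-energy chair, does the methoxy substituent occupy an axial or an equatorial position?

C1 and C3 have the same parity, so for the trans isomer the two substituents are one axial and one equatorial in each chair.
Chair I (methoxy axial, trifluoromethyl equatorial): E = 0.69 kcal/mol.
Chair II (methoxy equatorial, trifluoromethyl axial): E = 2.37 kcal/mol.
Chair I is the more stable (lower-energy) conformer, and in that chair the methoxy group is axial.

axial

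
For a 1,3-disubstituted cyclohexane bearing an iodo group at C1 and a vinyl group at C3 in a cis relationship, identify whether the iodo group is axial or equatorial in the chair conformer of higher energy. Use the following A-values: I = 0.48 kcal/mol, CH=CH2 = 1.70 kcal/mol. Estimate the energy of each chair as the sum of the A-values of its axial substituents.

C1 and C3 have the same parity, so for the cis isomer the two substituents are e,e in one chair and a,a in the other.
Chair I (iodo axial, vinyl axial): E = 2.18 kcal/mol.
Chair II (iodo equatorial, vinyl equatorial): E = 0.00 kcal/mol.
Chair I is the less stable (higher-energy) conformer, and in that chair the iodo group is axial.

axial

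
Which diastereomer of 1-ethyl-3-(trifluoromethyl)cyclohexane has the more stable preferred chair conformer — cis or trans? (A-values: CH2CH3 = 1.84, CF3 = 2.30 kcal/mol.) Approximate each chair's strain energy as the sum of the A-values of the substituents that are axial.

At 1,3 positions (parity same): cis → (e,e or a,a); trans → (a,e or e,a).
Best chair for cis: E = 0.00 kcal/mol; best chair for trans: E = 1.84 kcal/mol.
The cis isomer is lower by 1.84 kcal/mol.

cis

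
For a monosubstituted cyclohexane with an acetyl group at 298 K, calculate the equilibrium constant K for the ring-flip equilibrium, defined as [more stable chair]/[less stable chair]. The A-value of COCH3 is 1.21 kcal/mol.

K ≈ 7.72

One chair has the acetyl group axial (E = 1.21 kcal/mol) and the other has it equatorial (E = 0).
ΔG = 1.21 kcal/mol between the two chairs.
K = exp(ΔG/RT) with R = 1.987×10⁻³ kcal mol⁻¹ K⁻¹ and T = 298 K gives K ≈ 7.72.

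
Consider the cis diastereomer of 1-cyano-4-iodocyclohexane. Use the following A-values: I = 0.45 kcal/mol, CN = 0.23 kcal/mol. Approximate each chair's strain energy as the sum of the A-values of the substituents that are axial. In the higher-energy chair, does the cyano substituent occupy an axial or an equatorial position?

equatorial

C1 and C4 have opposite parity, so for the cis isomer the two substituents are one axial and one equatorial in each chair.
Chair I (iodo axial, cyano equatorial): E = 0.45 kcal/mol.
Chair II (iodo equatorial, cyano axial): E = 0.23 kcal/mol.
Chair I is the less stable (higher-energy) conformer, and in that chair the cyano group is equatorial.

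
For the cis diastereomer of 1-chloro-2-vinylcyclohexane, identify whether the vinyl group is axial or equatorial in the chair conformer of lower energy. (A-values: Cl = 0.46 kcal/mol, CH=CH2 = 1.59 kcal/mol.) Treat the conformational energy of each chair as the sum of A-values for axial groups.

equatorial

C1 and C2 have opposite parity, so for the cis isomer the two substituents are one axial and one equatorial in each chair.
Chair I (chloro axial, vinyl equatorial): E = 0.46 kcal/mol.
Chair II (chloro equatorial, vinyl axial): E = 1.59 kcal/mol.
Chair I is the more stable (lower-energy) conformer, and in that chair the vinyl group is equatorial.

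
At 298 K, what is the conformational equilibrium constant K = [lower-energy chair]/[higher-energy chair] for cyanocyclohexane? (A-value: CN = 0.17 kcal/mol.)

K ≈ 1.33

One chair has the cyano group axial (E = 0.17 kcal/mol) and the other has it equatorial (E = 0).
ΔG = 0.17 kcal/mol between the two chairs.
K = exp(ΔG/RT) with R = 1.987×10⁻³ kcal mol⁻¹ K⁻¹ and T = 298 K gives K ≈ 1.33.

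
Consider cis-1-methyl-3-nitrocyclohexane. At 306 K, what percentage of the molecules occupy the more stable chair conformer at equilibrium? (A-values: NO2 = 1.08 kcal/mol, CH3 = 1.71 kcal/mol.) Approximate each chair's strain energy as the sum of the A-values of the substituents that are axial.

99.0%

C1 and C3 have the same parity, so for the cis isomer the two substituents are e,e in one chair and a,a in the other.
Chair I (nitro axial, methyl axial): E = 2.79 kcal/mol; chair II (nitro equatorial, methyl equatorial): E = 0.00 kcal/mol.
ΔG = 2.79 kcal/mol between the two chairs.
K = exp(ΔG/RT) with R = 1.987×10⁻³ kcal mol⁻¹ K⁻¹ and T = 306 K gives K ≈ 98.4.
Fraction in the lower-energy chair = K/(K+1) = 99.0%.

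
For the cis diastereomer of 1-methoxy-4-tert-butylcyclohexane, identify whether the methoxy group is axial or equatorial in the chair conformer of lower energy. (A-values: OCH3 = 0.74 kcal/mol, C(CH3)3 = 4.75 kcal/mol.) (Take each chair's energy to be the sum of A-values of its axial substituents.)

axial

C1 and C4 have opposite parity, so for the cis isomer the two substituents are one axial and one equatorial in each chair.
Chair I (methoxy axial, tert-butyl equatorial): E = 0.74 kcal/mol.
Chair II (methoxy equatorial, tert-butyl axial): E = 4.75 kcal/mol.
Chair I is the more stable (lower-energy) conformer, and in that chair the methoxy group is axial.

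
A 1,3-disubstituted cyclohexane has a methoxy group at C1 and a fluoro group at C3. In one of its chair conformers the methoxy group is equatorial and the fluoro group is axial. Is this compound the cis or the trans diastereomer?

C1 and C3 have the same parity, so their axial bonds point in the same direction.
With same-parity carbons, two substituents on the same face are both axial or both equatorial; opposite faces give one of each.
Here the groups are equatorial/axial → opposite face → trans.

trans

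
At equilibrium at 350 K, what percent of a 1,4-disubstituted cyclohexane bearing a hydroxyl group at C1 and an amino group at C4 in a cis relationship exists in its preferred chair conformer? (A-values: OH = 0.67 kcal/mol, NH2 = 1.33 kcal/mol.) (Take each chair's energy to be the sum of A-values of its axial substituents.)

C1 and C4 have opposite parity, so for the cis isomer the two substituents are one axial and one equatorial in each chair.
Chair I (hydroxyl axial, amino equatorial): E = 0.67 kcal/mol; chair II (hydroxyl equatorial, amino axial): E = 1.33 kcal/mol.
ΔG = 0.66 kcal/mol between the two chairs.
K = exp(ΔG/RT) with R = 1.987×10⁻³ kcal mol⁻¹ K⁻¹ and T = 350 K gives K ≈ 2.58.
Fraction in the lower-energy chair = K/(K+1) = 72.1%.

72.1%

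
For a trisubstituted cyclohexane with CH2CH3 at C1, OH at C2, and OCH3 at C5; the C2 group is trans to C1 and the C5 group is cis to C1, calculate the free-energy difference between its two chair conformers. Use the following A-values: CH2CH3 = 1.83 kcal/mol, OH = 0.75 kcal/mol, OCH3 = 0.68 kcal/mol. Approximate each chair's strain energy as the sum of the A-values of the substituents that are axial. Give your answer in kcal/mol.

3.26 kcal/mol

Chair I (ethyl axial, hydroxyl axial, methoxy axial): E = 3.26 kcal/mol.
Chair II (ethyl equatorial, hydroxyl equatorial, methoxy equatorial): E = 0.00 kcal/mol.
ΔE = 3.26 − 0.00 = 3.26 kcal/mol; chair II is more stable.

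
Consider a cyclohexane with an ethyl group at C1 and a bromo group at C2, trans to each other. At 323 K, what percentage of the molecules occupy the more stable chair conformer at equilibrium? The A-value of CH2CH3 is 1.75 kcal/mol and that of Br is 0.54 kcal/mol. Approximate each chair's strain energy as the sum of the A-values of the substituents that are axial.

C1 and C2 have opposite parity, so for the trans isomer the two substituents are e,e in one chair and a,a in the other.
Chair I (ethyl axial, bromo axial): E = 2.29 kcal/mol; chair II (ethyl equatorial, bromo equatorial): E = 0.00 kcal/mol.
ΔG = 2.29 kcal/mol between the two chairs.
K = exp(ΔG/RT) with R = 1.987×10⁻³ kcal mol⁻¹ K⁻¹ and T = 323 K gives K ≈ 35.4.
Fraction in the lower-energy chair = K/(K+1) = 97.3%.

97.3%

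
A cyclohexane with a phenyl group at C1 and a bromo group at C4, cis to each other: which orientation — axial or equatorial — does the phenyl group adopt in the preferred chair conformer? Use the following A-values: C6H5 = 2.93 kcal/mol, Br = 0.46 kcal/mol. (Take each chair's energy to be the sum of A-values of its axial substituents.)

equatorial

C1 and C4 have opposite parity, so for the cis isomer the two substituents are one axial and one equatorial in each chair.
Chair I (phenyl axial, bromo equatorial): E = 2.93 kcal/mol.
Chair II (phenyl equatorial, bromo axial): E = 0.46 kcal/mol.
Chair II is the more stable (lower-energy) conformer, and in that chair the phenyl group is equatorial.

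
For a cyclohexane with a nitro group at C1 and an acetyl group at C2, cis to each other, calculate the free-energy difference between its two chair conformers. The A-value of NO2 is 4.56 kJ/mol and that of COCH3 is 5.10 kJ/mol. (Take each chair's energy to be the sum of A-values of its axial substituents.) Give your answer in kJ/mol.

C1 and C2 have opposite parity, so for the cis isomer the two substituents are one axial and one equatorial in each chair.
Chair I (nitro axial, acetyl equatorial): E = 4.56 kJ/mol.
Chair II (nitro equatorial, acetyl axial): E = 5.10 kJ/mol.
ΔE = 5.10 − 4.56 = 0.54 kJ/mol; chair I is more stable.

0.54 kJ/mol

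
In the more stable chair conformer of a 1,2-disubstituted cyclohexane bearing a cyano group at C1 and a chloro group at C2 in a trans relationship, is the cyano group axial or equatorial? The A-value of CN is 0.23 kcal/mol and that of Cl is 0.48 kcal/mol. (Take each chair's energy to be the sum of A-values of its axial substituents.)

C1 and C2 have opposite parity, so for the trans isomer the two substituents are e,e in one chair and a,a in the other.
Chair I (cyano axial, chloro axial): E = 0.71 kcal/mol.
Chair II (cyano equatorial, chloro equatorial): E = 0.00 kcal/mol.
Chair II is the more stable (lower-energy) conformer, and in that chair the cyano group is equatorial.

equatorial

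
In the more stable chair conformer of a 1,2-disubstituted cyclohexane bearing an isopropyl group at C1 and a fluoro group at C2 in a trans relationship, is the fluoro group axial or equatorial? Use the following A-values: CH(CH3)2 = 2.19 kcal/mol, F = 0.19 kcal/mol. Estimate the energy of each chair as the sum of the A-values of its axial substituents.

equatorial

C1 and C2 have opposite parity, so for the trans isomer the two substituents are e,e in one chair and a,a in the other.
Chair I (isopropyl axial, fluoro axial): E = 2.38 kcal/mol.
Chair II (isopropyl equatorial, fluoro equatorial): E = 0.00 kcal/mol.
Chair II is the more stable (lower-energy) conformer, and in that chair the fluoro group is equatorial.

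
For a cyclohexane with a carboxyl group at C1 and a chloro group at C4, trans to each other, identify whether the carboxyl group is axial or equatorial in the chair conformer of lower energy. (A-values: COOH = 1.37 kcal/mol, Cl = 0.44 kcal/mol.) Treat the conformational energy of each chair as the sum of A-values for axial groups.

equatorial

C1 and C4 have opposite parity, so for the trans isomer the two substituents are e,e in one chair and a,a in the other.
Chair I (carboxyl axial, chloro axial): E = 1.81 kcal/mol.
Chair II (carboxyl equatorial, chloro equatorial): E = 0.00 kcal/mol.
Chair II is the more stable (lower-energy) conformer, and in that chair the carboxyl group is equatorial.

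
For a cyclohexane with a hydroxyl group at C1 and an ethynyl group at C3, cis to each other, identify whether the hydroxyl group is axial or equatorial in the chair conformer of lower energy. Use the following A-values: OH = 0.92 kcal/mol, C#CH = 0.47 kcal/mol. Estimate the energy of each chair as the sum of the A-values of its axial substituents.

equatorial

C1 and C3 have the same parity, so for the cis isomer the two substituents are e,e in one chair and a,a in the other.
Chair I (hydroxyl axial, ethynyl axial): E = 1.39 kcal/mol.
Chair II (hydroxyl equatorial, ethynyl equatorial): E = 0.00 kcal/mol.
Chair II is the more stable (lower-energy) conformer, and in that chair the hydroxyl group is equatorial.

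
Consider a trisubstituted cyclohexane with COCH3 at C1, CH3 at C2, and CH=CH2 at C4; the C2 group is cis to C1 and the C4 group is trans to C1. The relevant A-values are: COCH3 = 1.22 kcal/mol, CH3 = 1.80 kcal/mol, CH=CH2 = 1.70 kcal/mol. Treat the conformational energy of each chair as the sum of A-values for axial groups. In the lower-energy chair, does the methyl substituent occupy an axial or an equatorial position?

axial

Chair I (acetyl axial, methyl equatorial, vinyl axial): E = 2.92 kcal/mol.
Chair II (acetyl equatorial, methyl axial, vinyl equatorial): E = 1.80 kcal/mol.
Chair II is the more stable (lower-energy) conformer, and in that chair the methyl group is axial.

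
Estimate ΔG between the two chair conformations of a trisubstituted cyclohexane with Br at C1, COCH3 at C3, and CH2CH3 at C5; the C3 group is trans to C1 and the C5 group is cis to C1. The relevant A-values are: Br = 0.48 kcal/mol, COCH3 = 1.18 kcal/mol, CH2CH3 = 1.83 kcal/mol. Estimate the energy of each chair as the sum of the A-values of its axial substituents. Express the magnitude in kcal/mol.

1.13 kcal/mol

Chair I (bromo axial, acetyl equatorial, ethyl axial): E = 2.31 kcal/mol.
Chair II (bromo equatorial, acetyl axial, ethyl equatorial): E = 1.18 kcal/mol.
ΔE = 2.31 − 1.18 = 1.13 kcal/mol; chair II is more stable.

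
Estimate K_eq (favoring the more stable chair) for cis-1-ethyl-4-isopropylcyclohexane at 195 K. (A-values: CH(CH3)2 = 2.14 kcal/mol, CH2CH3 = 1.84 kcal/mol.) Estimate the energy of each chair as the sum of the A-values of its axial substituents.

K ≈ 2.17

C1 and C4 have opposite parity, so for the cis isomer the two substituents are one axial and one equatorial in each chair.
Chair I (isopropyl axial, ethyl equatorial): E = 2.14 kcal/mol; chair II (isopropyl equatorial, ethyl axial): E = 1.84 kcal/mol.
ΔG = 0.30 kcal/mol between the two chairs.
K = exp(ΔG/RT) with R = 1.987×10⁻³ kcal mol⁻¹ K⁻¹ and T = 195 K gives K ≈ 2.17.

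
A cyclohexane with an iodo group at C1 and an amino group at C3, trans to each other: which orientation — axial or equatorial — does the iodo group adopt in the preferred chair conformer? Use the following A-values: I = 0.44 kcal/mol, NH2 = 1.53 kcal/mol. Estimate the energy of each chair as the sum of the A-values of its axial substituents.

axial

C1 and C3 have the same parity, so for the trans isomer the two substituents are one axial and one equatorial in each chair.
Chair I (iodo axial, amino equatorial): E = 0.44 kcal/mol.
Chair II (iodo equatorial, amino axial): E = 1.53 kcal/mol.
Chair I is the more stable (lower-energy) conformer, and in that chair the iodo group is axial.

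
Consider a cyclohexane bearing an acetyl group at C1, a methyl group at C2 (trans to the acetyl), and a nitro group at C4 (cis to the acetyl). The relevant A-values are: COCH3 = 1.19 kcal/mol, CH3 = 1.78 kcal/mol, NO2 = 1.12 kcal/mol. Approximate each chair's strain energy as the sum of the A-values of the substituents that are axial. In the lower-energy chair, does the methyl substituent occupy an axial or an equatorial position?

Chair I (acetyl axial, methyl axial, nitro equatorial): E = 2.97 kcal/mol.
Chair II (acetyl equatorial, methyl equatorial, nitro axial): E = 1.12 kcal/mol.
Chair II is the more stable (lower-energy) conformer, and in that chair the methyl group is equatorial.

equatorial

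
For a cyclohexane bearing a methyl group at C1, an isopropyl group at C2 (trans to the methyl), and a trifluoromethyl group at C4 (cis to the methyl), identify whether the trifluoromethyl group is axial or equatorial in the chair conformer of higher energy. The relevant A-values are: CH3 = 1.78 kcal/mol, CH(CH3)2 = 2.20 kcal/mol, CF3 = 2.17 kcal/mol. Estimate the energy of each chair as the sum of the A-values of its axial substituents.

Chair I (methyl axial, isopropyl axial, trifluoromethyl equatorial): E = 3.98 kcal/mol.
Chair II (methyl equatorial, isopropyl equatorial, trifluoromethyl axial): E = 2.17 kcal/mol.
Chair I is the less stable (higher-energy) conformer, and in that chair the trifluoromethyl group is equatorial.

equatorial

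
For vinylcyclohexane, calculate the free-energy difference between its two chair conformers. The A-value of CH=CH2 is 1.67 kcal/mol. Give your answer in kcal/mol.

A monosubstituted cyclohexane has one chair with the vinyl group axial (E = A = 1.67 kcal/mol) and one with it equatorial (E = 0).
ΔE = 1.67 − 0 = 1.67 kcal/mol.

1.67 kcal/mol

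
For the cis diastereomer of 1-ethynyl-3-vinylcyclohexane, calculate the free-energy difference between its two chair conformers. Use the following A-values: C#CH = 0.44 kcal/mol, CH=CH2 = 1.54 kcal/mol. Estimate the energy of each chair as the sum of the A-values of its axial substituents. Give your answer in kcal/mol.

C1 and C3 have the same parity, so for the cis isomer the two substituents are e,e in one chair and a,a in the other.
Chair I (ethynyl axial, vinyl axial): E = 1.98 kcal/mol.
Chair II (ethynyl equatorial, vinyl equatorial): E = 0.00 kcal/mol.
ΔE = 1.98 − 0.00 = 1.98 kcal/mol; chair II is more stable.

1.98 kcal/mol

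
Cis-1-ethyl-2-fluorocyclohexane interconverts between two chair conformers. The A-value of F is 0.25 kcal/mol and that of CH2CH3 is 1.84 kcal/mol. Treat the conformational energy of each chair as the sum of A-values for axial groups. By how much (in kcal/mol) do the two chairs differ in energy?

C1 and C2 have opposite parity, so for the cis isomer the two substituents are one axial and one equatorial in each chair.
Chair I (fluoro axial, ethyl equatorial): E = 0.25 kcal/mol.
Chair II (fluoro equatorial, ethyl axial): E = 1.84 kcal/mol.
ΔE = 1.84 − 0.25 = 1.59 kcal/mol; chair I is more stable.

1.59 kcal/mol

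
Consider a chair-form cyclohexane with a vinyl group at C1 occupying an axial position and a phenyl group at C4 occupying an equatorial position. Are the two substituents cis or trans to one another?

C1 and C4 have opposite parity, so their axial bonds point in opposite directions.
With opposite-parity carbons, two substituents on the same face are one axial and one equatorial; opposite faces give both axial or both equatorial.
Here the groups are axial/equatorial → same face → cis.

cis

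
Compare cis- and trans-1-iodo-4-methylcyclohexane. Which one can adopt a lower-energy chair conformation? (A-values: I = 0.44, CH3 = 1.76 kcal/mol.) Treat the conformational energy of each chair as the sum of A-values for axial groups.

At 1,4 positions (parity opposite): cis → (a,e or e,a); trans → (e,e or a,a).
Best chair for cis: E = 0.44 kcal/mol; best chair for trans: E = 0.00 kcal/mol.
The trans isomer is lower by 0.44 kcal/mol.

trans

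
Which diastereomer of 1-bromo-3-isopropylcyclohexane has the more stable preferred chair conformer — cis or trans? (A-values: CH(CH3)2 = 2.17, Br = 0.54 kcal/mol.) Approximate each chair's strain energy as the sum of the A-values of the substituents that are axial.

At 1,3 positions (parity same): cis → (e,e or a,a); trans → (a,e or e,a).
Best chair for cis: E = 0.00 kcal/mol; best chair for trans: E = 0.54 kcal/mol.
The cis isomer is lower by 0.54 kcal/mol.

cis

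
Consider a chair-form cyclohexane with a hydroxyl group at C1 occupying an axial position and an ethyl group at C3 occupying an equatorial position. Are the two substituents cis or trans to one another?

C1 and C3 have the same parity, so their axial bonds point in the same direction.
With same-parity carbons, two substituents on the same face are both axial or both equatorial; opposite faces give one of each.
Here the groups are axial/equatorial → opposite face → trans.

trans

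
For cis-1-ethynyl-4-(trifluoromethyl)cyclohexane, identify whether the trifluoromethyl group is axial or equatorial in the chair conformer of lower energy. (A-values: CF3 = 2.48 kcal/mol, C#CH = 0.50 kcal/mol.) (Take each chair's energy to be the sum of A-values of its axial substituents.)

equatorial

C1 and C4 have opposite parity, so for the cis isomer the two substituents are one axial and one equatorial in each chair.
Chair I (trifluoromethyl axial, ethynyl equatorial): E = 2.48 kcal/mol.
Chair II (trifluoromethyl equatorial, ethynyl axial): E = 0.50 kcal/mol.
Chair II is the more stable (lower-energy) conformer, and in that chair the trifluoromethyl group is equatorial.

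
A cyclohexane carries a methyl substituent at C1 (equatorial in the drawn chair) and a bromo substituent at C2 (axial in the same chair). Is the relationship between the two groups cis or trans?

C1 and C2 have opposite parity, so their axial bonds point in opposite directions.
With opposite-parity carbons, two substituents on the same face are one axial and one equatorial; opposite faces give both axial or both equatorial.
Here the groups are equatorial/axial → same face → cis.

cis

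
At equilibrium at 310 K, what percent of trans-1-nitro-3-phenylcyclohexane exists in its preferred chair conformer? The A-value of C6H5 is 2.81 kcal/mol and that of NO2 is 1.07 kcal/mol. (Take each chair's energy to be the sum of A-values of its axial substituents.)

C1 and C3 have the same parity, so for the trans isomer the two substituents are one axial and one equatorial in each chair.
Chair I (phenyl axial, nitro equatorial): E = 2.81 kcal/mol; chair II (phenyl equatorial, nitro axial): E = 1.07 kcal/mol.
ΔG = 1.74 kcal/mol between the two chairs.
K = exp(ΔG/RT) with R = 1.987×10⁻³ kcal mol⁻¹ K⁻¹ and T = 310 K gives K ≈ 16.9.
Fraction in the lower-energy chair = K/(K+1) = 94.4%.

94.4%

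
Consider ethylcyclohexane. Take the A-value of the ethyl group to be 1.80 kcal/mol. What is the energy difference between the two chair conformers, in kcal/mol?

1.80 kcal/mol

A monosubstituted cyclohexane has one chair with the ethyl group axial (E = A = 1.80 kcal/mol) and one with it equatorial (E = 0).
ΔE = 1.80 − 0 = 1.80 kcal/mol.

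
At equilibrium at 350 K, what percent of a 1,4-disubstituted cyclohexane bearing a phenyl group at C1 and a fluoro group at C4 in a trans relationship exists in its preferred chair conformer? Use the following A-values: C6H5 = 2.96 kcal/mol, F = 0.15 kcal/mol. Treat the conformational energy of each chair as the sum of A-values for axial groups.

98.9%

C1 and C4 have opposite parity, so for the trans isomer the two substituents are e,e in one chair and a,a in the other.
Chair I (phenyl axial, fluoro axial): E = 3.11 kcal/mol; chair II (phenyl equatorial, fluoro equatorial): E = 0.00 kcal/mol.
ΔG = 3.11 kcal/mol between the two chairs.
K = exp(ΔG/RT) with R = 1.987×10⁻³ kcal mol⁻¹ K⁻¹ and T = 350 K gives K ≈ 87.5.
Fraction in the lower-energy chair = K/(K+1) = 98.9%.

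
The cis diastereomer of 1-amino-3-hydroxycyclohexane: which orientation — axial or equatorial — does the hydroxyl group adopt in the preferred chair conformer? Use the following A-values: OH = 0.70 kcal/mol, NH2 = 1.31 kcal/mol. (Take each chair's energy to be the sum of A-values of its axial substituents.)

equatorial

C1 and C3 have the same parity, so for the cis isomer the two substituents are e,e in one chair and a,a in the other.
Chair I (hydroxyl axial, amino axial): E = 2.01 kcal/mol.
Chair II (hydroxyl equatorial, amino equatorial): E = 0.00 kcal/mol.
Chair II is the more stable (lower-energy) conformer, and in that chair the hydroxyl group is equatorial.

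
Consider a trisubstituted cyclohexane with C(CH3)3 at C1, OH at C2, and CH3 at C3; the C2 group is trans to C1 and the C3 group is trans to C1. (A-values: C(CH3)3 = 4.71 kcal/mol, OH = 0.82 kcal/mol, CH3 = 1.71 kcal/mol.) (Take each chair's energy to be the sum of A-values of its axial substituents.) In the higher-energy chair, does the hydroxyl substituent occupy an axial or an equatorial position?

axial

Chair I (tert-butyl axial, hydroxyl axial, methyl equatorial): E = 5.53 kcal/mol.
Chair II (tert-butyl equatorial, hydroxyl equatorial, methyl axial): E = 1.71 kcal/mol.
Chair I is the less stable (higher-energy) conformer, and in that chair the hydroxyl group is axial.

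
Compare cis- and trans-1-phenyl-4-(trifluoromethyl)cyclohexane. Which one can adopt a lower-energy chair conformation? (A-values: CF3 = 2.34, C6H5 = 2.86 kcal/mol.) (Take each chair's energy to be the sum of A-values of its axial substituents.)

trans

At 1,4 positions (parity opposite): cis → (a,e or e,a); trans → (e,e or a,a).
Best chair for cis: E = 2.34 kcal/mol; best chair for trans: E = 0.00 kcal/mol.
The trans isomer is lower by 2.34 kcal/mol.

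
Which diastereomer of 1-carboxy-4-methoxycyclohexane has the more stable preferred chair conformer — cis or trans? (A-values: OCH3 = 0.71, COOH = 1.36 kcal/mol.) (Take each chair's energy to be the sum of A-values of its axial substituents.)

At 1,4 positions (parity opposite): cis → (a,e or e,a); trans → (e,e or a,a).
Best chair for cis: E = 0.71 kcal/mol; best chair for trans: E = 0.00 kcal/mol.
The trans isomer is lower by 0.71 kcal/mol.

trans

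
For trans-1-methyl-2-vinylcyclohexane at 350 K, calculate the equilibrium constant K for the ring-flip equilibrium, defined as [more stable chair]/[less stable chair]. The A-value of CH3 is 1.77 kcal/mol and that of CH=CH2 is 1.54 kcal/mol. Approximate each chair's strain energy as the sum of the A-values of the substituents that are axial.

K ≈ 117

C1 and C2 have opposite parity, so for the trans isomer the two substituents are e,e in one chair and a,a in the other.
Chair I (methyl axial, vinyl axial): E = 3.31 kcal/mol; chair II (methyl equatorial, vinyl equatorial): E = 0.00 kcal/mol.
ΔG = 3.31 kcal/mol between the two chairs.
K = exp(ΔG/RT) with R = 1.987×10⁻³ kcal mol⁻¹ K⁻¹ and T = 350 K gives K ≈ 117.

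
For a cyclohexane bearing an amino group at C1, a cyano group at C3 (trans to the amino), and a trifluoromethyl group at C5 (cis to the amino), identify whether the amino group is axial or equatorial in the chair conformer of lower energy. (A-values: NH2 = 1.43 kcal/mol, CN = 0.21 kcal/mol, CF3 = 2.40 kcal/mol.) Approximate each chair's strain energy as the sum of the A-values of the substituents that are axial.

Chair I (amino axial, cyano equatorial, trifluoromethyl axial): E = 3.83 kcal/mol.
Chair II (amino equatorial, cyano axial, trifluoromethyl equatorial): E = 0.21 kcal/mol.
Chair II is the more stable (lower-energy) conformer, and in that chair the amino group is equatorial.

equatorial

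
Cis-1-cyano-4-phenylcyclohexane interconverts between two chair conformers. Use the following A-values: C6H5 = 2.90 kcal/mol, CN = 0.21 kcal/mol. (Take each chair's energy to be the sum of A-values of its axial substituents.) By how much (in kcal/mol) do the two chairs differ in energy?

2.69 kcal/mol

C1 and C4 have opposite parity, so for the cis isomer the two substituents are one axial and one equatorial in each chair.
Chair I (phenyl axial, cyano equatorial): E = 2.90 kcal/mol.
Chair II (phenyl equatorial, cyano axial): E = 0.21 kcal/mol.
ΔE = 2.90 − 0.21 = 2.69 kcal/mol; chair II is more stable.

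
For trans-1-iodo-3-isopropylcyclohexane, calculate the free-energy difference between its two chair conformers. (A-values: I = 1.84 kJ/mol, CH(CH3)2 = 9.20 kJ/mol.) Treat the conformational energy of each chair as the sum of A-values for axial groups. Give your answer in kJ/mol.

7.36 kJ/mol

C1 and C3 have the same parity, so for the trans isomer the two substituents are one axial and one equatorial in each chair.
Chair I (iodo axial, isopropyl equatorial): E = 1.84 kJ/mol.
Chair II (iodo equatorial, isopropyl axial): E = 9.20 kJ/mol.
ΔE = 9.20 − 1.84 = 7.36 kJ/mol; chair I is more stable.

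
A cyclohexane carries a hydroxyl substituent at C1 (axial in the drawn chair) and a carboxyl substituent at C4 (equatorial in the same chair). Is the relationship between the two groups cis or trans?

C1 and C4 have opposite parity, so their axial bonds point in opposite directions.
With opposite-parity carbons, two substituents on the same face are one axial and one equatorial; opposite faces give both axial or both equatorial.
Here the groups are axial/equatorial → same face → cis.

cis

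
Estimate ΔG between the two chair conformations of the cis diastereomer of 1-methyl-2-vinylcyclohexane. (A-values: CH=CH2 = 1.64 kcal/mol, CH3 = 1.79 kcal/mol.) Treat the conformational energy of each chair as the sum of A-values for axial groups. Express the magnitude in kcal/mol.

0.15 kcal/mol

C1 and C2 have opposite parity, so for the cis isomer the two substituents are one axial and one equatorial in each chair.
Chair I (vinyl axial, methyl equatorial): E = 1.64 kcal/mol.
Chair II (vinyl equatorial, methyl axial): E = 1.79 kcal/mol.
ΔE = 1.79 − 1.64 = 0.15 kcal/mol; chair I is more stable.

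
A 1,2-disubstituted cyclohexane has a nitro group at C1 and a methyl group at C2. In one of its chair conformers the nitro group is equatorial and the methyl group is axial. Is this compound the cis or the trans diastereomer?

cis

C1 and C2 have opposite parity, so their axial bonds point in opposite directions.
With opposite-parity carbons, two substituents on the same face are one axial and one equatorial; opposite faces give both axial or both equatorial.
Here the groups are equatorial/axial → same face → cis.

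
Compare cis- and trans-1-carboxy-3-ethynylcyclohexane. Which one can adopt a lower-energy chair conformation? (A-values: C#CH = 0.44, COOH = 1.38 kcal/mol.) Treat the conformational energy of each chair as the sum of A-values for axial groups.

At 1,3 positions (parity same): cis → (e,e or a,a); trans → (a,e or e,a).
Best chair for cis: E = 0.00 kcal/mol; best chair for trans: E = 0.44 kcal/mol.
The cis isomer is lower by 0.44 kcal/mol.

cis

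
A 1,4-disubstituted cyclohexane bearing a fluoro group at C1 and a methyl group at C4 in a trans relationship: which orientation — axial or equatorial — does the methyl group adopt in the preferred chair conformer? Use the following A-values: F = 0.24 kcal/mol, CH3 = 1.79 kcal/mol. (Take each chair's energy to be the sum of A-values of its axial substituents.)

equatorial

C1 and C4 have opposite parity, so for the trans isomer the two substituents are e,e in one chair and a,a in the other.
Chair I (fluoro axial, methyl axial): E = 2.03 kcal/mol.
Chair II (fluoro equatorial, methyl equatorial): E = 0.00 kcal/mol.
Chair II is the more stable (lower-energy) conformer, and in that chair the methyl group is equatorial.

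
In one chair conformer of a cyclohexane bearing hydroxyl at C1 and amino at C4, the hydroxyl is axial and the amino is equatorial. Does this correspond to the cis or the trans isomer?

cis

C1 and C4 have opposite parity, so their axial bonds point in opposite directions.
With opposite-parity carbons, two substituents on the same face are one axial and one equatorial; opposite faces give both axial or both equatorial.
Here the groups are axial/equatorial → same face → cis.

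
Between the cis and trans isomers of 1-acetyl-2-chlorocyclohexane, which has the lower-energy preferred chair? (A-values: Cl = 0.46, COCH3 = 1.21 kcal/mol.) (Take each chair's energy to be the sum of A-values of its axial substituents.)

trans

At 1,2 positions (parity opposite): cis → (a,e or e,a); trans → (e,e or a,a).
Best chair for cis: E = 0.46 kcal/mol; best chair for trans: E = 0.00 kcal/mol.
The trans isomer is lower by 0.46 kcal/mol.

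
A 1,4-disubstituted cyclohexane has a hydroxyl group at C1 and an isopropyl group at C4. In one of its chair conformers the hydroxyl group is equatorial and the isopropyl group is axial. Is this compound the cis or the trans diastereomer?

cis

C1 and C4 have opposite parity, so their axial bonds point in opposite directions.
With opposite-parity carbons, two substituents on the same face are one axial and one equatorial; opposite faces give both axial or both equatorial.
Here the groups are equatorial/axial → same face → cis.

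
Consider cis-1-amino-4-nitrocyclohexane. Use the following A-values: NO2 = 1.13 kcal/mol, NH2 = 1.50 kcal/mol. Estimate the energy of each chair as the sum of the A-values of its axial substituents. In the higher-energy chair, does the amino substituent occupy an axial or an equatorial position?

C1 and C4 have opposite parity, so for the cis isomer the two substituents are one axial and one equatorial in each chair.
Chair I (nitro axial, amino equatorial): E = 1.13 kcal/mol.
Chair II (nitro equatorial, amino axial): E = 1.50 kcal/mol.
Chair II is the less stable (higher-energy) conformer, and in that chair the amino group is axial.

axial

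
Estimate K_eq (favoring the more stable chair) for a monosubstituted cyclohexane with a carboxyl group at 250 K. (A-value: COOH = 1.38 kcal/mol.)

One chair has the carboxyl group axial (E = 1.38 kcal/mol) and the other has it equatorial (E = 0).
ΔG = 1.38 kcal/mol between the two chairs.
K = exp(ΔG/RT) with R = 1.987×10⁻³ kcal mol⁻¹ K⁻¹ and T = 250 K gives K ≈ 16.1.

K ≈ 16.1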